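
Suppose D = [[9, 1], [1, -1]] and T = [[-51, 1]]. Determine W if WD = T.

W = [[-5, -6]]

Right-multiplying both sides by D⁻¹ gives W = TD⁻¹.
D has determinant -10; D⁻¹ = [[1/10, 1/10], [1/10, -9/10]].
W = TD⁻¹ = [[-51, 1]] · [[1/10, 1/10], [1/10, -9/10]] = [[-5, -6]].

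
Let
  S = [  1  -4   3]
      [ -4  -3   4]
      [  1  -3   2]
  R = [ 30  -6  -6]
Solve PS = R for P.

S is on the right of P, so right-multiply by S⁻¹: P = RS⁻¹.
det S = 3, so S⁻¹ = [[2, -1/3, -7/3], [4, -1/3, -16/3], [5, -1/3, -19/3]].
P = RS⁻¹ = [[30, -6, -6]] · [[2, -1/3, -7/3], [4, -1/3, -16/3], [5, -1/3, -19/3]] = [[6, -6, 0]].

P = [[6, -6, 0]]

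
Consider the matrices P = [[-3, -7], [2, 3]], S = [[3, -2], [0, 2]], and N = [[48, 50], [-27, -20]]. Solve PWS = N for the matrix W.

W = [[-3, -2], [-1, -5]]

Left-multiply by P⁻¹ and right-multiply by S⁻¹: W = P⁻¹NS⁻¹.
det P = 5; the adjugate gives P⁻¹ = [[3/5, 7/5], [-2/5, -3/5]].
det S = 6; the adjugate gives S⁻¹ = [[1/3, 1/3], [0, 1/2]].
P⁻¹N = [[-9, 2], [-3, -8]].
W = (P⁻¹N)S⁻¹ = [[-3, -2], [-1, -5]].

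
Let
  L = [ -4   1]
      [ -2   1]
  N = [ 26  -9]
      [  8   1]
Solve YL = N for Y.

Y = [[-4, -5], [-5, 6]]

Right-multiplying both sides by L⁻¹ gives Y = NL⁻¹.
L has determinant -2; L⁻¹ = [[-1/2, 1/2], [-1, 2]].
Y = NL⁻¹ = [[26, -9], [8, 1]] · [[-1/2, 1/2], [-1, 2]] = [[-4, -5], [-5, 6]].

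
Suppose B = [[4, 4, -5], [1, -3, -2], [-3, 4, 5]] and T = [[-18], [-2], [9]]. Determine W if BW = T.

B is on the left of W, so left-multiply by B⁻¹: W = B⁻¹T.
det B = 1; the adjugate gives B⁻¹ = [[-7, -40, -23], [1, 5, 3], [-5, -28, -16]].
W = B⁻¹T = [[-7, -40, -23], [1, 5, 3], [-5, -28, -16]] · [[-18], [-2], [9]] = [[-1], [-1], [2]].

W = [[-1], [-1], [2]]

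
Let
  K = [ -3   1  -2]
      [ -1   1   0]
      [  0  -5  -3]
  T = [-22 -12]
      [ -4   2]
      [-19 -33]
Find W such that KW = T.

Since K multiplies W on the left, W = K⁻¹T.
K has determinant -4; K⁻¹ = [[3/4, -13/4, -1/2], [3/4, -9/4, -1/2], [-5/4, 15/4, 1/2]].
W = K⁻¹T = [[3/4, -13/4, -1/2], [3/4, -9/4, -1/2], [-5/4, 15/4, 1/2]] · [[-22, -12], [-4, 2], [-19, -33]] = [[6, 1], [2, 3], [3, 6]].

W = [[6, 1], [2, 3], [3, 6]]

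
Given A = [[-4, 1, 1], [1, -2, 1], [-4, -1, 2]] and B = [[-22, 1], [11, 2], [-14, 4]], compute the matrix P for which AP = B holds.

Since A multiplies P on the left, P = A⁻¹B.
A has determinant -3; A⁻¹ = [[1, 1, -1], [2, 4/3, -5/3], [3, 8/3, -7/3]].
P = A⁻¹B = [[1, 1, -1], [2, 4/3, -5/3], [3, 8/3, -7/3]] · [[-22, 1], [11, 2], [-14, 4]] = [[3, -1], [-6, -2], [-4, -1]].

P = [[3, -1], [-6, -2], [-4, -1]]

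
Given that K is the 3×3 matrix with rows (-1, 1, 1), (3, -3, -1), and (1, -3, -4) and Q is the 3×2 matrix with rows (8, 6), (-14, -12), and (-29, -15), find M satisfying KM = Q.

M = [[0, -3], [3, 0], [5, 3]]

Since K multiplies M on the left, M = K⁻¹Q.
K has determinant -4; K⁻¹ = [[-9/4, -1/4, -1/2], [-11/4, -3/4, -1/2], [3/2, 1/2, 0]].
M = K⁻¹Q = [[-9/4, -1/4, -1/2], [-11/4, -3/4, -1/2], [3/2, 1/2, 0]] · [[8, 6], [-14, -12], [-29, -15]] = [[0, -3], [3, 0], [5, 3]].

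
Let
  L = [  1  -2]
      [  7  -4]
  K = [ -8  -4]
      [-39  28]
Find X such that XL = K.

Right-multiplying both sides by L⁻¹ gives X = KL⁻¹.
L has determinant 10; L⁻¹ = [[-2/5, 1/5], [-7/10, 1/10]].
X = KL⁻¹ = [[-8, -4], [-39, 28]] · [[-2/5, 1/5], [-7/10, 1/10]] = [[6, -2], [-4, -5]].

X = [[6, -2], [-4, -5]]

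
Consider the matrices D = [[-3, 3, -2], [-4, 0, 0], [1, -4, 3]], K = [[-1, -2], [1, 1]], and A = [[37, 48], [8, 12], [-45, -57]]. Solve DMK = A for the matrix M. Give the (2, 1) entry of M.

Left-multiply by D⁻¹ and right-multiply by K⁻¹: M = D⁻¹AK⁻¹.
det D = 4, so D⁻¹ = [[0, -1/4, 0], [3, -7/4, 2], [4, -9/4, 3]].
det K = 1, so K⁻¹ = [[1, 2], [-1, -1]].
D⁻¹A = [[-2, -3], [7, 9], [-5, -6]].
M = (D⁻¹A)K⁻¹ = [[1, -1], [-2, 5], [1, -4]].

-2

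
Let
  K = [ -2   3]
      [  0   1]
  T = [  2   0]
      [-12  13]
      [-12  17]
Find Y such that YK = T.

K is on the right of Y, so right-multiply by K⁻¹: Y = TK⁻¹.
K has determinant -2; K⁻¹ = [[-1/2, 3/2], [0, 1]].
Y = TK⁻¹ = [[2, 0], [-12, 13], [-12, 17]] · [[-1/2, 3/2], [0, 1]] = [[-1, 3], [6, -5], [6, -1]].

Y = [[-1, 3], [6, -5], [6, -1]]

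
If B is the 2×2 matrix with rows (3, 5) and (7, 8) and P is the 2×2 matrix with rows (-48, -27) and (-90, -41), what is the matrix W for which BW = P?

Since B multiplies W on the left, W = B⁻¹P.
det B = -11, so B⁻¹ = [[-8/11, 5/11], [7/11, -3/11]].
W = B⁻¹P = [[-8/11, 5/11], [7/11, -3/11]] · [[-48, -27], [-90, -41]] = [[-6, 1], [-6, -6]].

W = [[-6, 1], [-6, -6]]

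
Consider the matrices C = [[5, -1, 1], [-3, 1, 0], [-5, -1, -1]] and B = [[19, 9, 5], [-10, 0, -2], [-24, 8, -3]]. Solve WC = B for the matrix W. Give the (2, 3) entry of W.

1

C is on the right of W, so right-multiply by C⁻¹: W = BC⁻¹.
det C = 6; the adjugate gives C⁻¹ = [[-1/6, -1/3, -1/6], [-1/2, 0, -1/2], [4/3, 5/3, 1/3]].
W = BC⁻¹ = [[19, 9, 5], [-10, 0, -2], [-24, 8, -3]] · [[-1/6, -1/3, -1/6], [-1/2, 0, -1/2], [4/3, 5/3, 1/3]] = [[-1, 2, -6], [-1, 0, 1], [-4, 3, -1]].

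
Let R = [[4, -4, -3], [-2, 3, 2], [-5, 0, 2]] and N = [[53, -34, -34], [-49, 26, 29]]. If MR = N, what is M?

Since R sits to the right of M, M = NR⁻¹.
R has determinant 3; R⁻¹ = [[2, 8/3, 1/3], [-2, -7/3, -2/3], [5, 20/3, 4/3]].
M = NR⁻¹ = [[53, -34, -34], [-49, 26, 29]] · [[2, 8/3, 1/3], [-2, -7/3, -2/3], [5, 20/3, 4/3]] = [[4, -6, -5], [-5, 2, 5]].

M = [[4, -6, -5], [-5, 2, 5]]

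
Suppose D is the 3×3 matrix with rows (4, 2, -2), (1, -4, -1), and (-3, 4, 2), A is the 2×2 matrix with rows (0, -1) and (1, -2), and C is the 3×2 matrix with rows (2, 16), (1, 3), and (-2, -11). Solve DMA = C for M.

Isolating M: multiply by D⁻¹ from the left and A⁻¹ from the right, so M = D⁻¹CA⁻¹.
D has determinant 2; D⁻¹ = [[-2, -6, -5], [1/2, 1, 1], [-4, -11, -9]].
det A = 1; the adjugate gives A⁻¹ = [[-2, 1], [-1, 0]].
D⁻¹C = [[0, 5], [0, 0], [-1, 2]].
M = (D⁻¹C)A⁻¹ = [[-5, 0], [0, 0], [0, -1]].

M = [[-5, 0], [0, 0], [0, -1]]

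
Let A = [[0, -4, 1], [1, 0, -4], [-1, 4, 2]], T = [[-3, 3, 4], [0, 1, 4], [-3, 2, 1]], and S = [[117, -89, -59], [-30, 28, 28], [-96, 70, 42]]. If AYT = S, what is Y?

Y = A⁻¹ST⁻¹ (apply A⁻¹ on the left and T⁻¹ on the right).
A has determinant -4; A⁻¹ = [[-4, -3, -4], [-1/2, -1/4, -1/4], [-1, -1, -1]].
det T = -3; the adjugate gives T⁻¹ = [[7/3, -5/3, -8/3], [4, -3, -4], [-1, 1, 1]].
A⁻¹S = [[6, -8, -16], [-27, 20, 12], [9, -9, -11]].
Y = (A⁻¹S)T⁻¹ = [[-2, -2, 0], [5, -3, 4], [-4, 1, 1]].

Y = [[-2, -2, 0], [5, -3, 4], [-4, 1, 1]]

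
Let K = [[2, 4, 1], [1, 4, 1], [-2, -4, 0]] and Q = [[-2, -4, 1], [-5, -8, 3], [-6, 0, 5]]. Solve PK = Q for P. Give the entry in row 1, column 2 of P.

0

K is on the right of P, so right-multiply by K⁻¹: P = QK⁻¹.
det K = 4; the adjugate gives K⁻¹ = [[1, -1, 0], [-1/2, 1/2, -1/4], [1, 0, 1]].
P = QK⁻¹ = [[-2, -4, 1], [-5, -8, 3], [-6, 0, 5]] · [[1, -1, 0], [-1/2, 1/2, -1/4], [1, 0, 1]] = [[1, 0, 2], [2, 1, 5], [-1, 6, 5]].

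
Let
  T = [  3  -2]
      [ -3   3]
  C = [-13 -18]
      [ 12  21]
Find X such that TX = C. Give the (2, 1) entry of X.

Since T multiplies X on the left, X = T⁻¹C.
det T = 3; the adjugate gives T⁻¹ = [[1, 2/3], [1, 1]].
X = T⁻¹C = [[1, 2/3], [1, 1]] · [[-13, -18], [12, 21]] = [[-5, -4], [-1, 3]].

-1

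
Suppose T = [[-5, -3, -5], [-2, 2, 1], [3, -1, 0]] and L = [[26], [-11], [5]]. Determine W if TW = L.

W = [[1], [-2], [-5]]

Left-multiplying both sides by T⁻¹ gives W = T⁻¹L.
T has determinant 6; T⁻¹ = [[1/6, 5/6, 7/6], [1/2, 5/2, 5/2], [-2/3, -7/3, -8/3]].
W = T⁻¹L = [[1/6, 5/6, 7/6], [1/2, 5/2, 5/2], [-2/3, -7/3, -8/3]] · [[26], [-11], [5]] = [[1], [-2], [-5]].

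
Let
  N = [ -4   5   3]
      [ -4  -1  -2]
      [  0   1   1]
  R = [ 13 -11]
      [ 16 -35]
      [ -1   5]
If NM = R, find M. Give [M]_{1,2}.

6

Left-multiplying both sides by N⁻¹ gives M = N⁻¹R.
N has determinant 4; N⁻¹ = [[1/4, -1/2, -7/4], [1, -1, -5], [-1, 1, 6]].
M = N⁻¹R = [[1/4, -1/2, -7/4], [1, -1, -5], [-1, 1, 6]] · [[13, -11], [16, -35], [-1, 5]] = [[-3, 6], [2, -1], [-3, 6]].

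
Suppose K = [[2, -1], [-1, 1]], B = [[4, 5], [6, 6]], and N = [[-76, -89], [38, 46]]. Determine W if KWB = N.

W = [[-5, -3], [3, -2]]

Isolating W: multiply by K⁻¹ from the left and B⁻¹ from the right, so W = K⁻¹NB⁻¹.
det K = 1, so K⁻¹ = [[1, 1], [1, 2]].
det B = -6; the adjugate gives B⁻¹ = [[-1, 5/6], [1, -2/3]].
K⁻¹N = [[-38, -43], [0, 3]].
W = (K⁻¹N)B⁻¹ = [[-5, -3], [3, -2]].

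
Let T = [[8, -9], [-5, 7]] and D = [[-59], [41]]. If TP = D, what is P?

Since T multiplies P on the left, P = T⁻¹D.
det T = 11; the adjugate gives T⁻¹ = [[7/11, 9/11], [5/11, 8/11]].
P = T⁻¹D = [[7/11, 9/11], [5/11, 8/11]] · [[-59], [41]] = [[-4], [3]].

P = [[-4], [3]]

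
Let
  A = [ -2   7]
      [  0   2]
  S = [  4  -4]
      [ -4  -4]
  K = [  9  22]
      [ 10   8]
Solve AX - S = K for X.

AX = K + S = [[13, 18], [6, 4]].
A is on the left of X, so left-multiply by A⁻¹: X = A⁻¹(K + S).
det A = -4; the adjugate gives A⁻¹ = [[-1/2, 7/4], [0, 1/2]].
X = A⁻¹(K + S) = [[4, -2], [3, 2]].

X = [[4, -2], [3, 2]]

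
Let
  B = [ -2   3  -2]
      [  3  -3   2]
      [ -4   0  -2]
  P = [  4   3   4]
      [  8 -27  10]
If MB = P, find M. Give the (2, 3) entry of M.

4

Since B sits to the right of M, M = PB⁻¹.
det B = 6; the adjugate gives B⁻¹ = [[1, 1, 0], [-1/3, -2/3, -1/3], [-2, -2, -1/2]].
M = PB⁻¹ = [[4, 3, 4], [8, -27, 10]] · [[1, 1, 0], [-1/3, -2/3, -1/3], [-2, -2, -1/2]] = [[-5, -6, -3], [-3, 6, 4]].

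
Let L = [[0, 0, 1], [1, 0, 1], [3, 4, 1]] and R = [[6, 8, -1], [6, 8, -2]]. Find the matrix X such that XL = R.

X = [[-3, 0, 2], [-4, 0, 2]]

Right-multiplying both sides by L⁻¹ gives X = RL⁻¹.
det L = 4; the adjugate gives L⁻¹ = [[-1, 1, 0], [1/2, -3/4, 1/4], [1, 0, 0]].
X = RL⁻¹ = [[6, 8, -1], [6, 8, -2]] · [[-1, 1, 0], [1/2, -3/4, 1/4], [1, 0, 0]] = [[-3, 0, 2], [-4, 0, 2]].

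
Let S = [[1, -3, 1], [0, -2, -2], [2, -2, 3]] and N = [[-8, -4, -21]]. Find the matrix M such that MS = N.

M = [[2, 4, -5]]

S is on the right of M, so right-multiply by S⁻¹: M = NS⁻¹.
det S = 6, so S⁻¹ = [[-5/3, 7/6, 4/3], [-2/3, 1/6, 1/3], [2/3, -2/3, -1/3]].
M = NS⁻¹ = [[-8, -4, -21]] · [[-5/3, 7/6, 4/3], [-2/3, 1/6, 1/3], [2/3, -2/3, -1/3]] = [[2, 4, -5]].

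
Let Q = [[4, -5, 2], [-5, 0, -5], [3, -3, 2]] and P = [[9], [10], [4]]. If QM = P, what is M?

M = [[-1], [-3], [-1]]

Q is on the left of M, so left-multiply by Q⁻¹: M = Q⁻¹P.
Q has determinant -5; Q⁻¹ = [[3, -4/5, -5], [1, -2/5, -2], [-3, 3/5, 5]].
M = Q⁻¹P = [[3, -4/5, -5], [1, -2/5, -2], [-3, 3/5, 5]] · [[9], [10], [4]] = [[-1], [-3], [-1]].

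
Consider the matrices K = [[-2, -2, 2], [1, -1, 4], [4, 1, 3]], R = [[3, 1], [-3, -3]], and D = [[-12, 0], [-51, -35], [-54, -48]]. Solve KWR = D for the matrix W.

Left-multiply by K⁻¹ and right-multiply by R⁻¹: W = K⁻¹DR⁻¹.
det K = -2, so K⁻¹ = [[7/2, -4, 3], [-13/2, 7, -5], [-5/2, 3, -2]].
det R = -6; the adjugate gives R⁻¹ = [[1/2, 1/6], [-1/2, -1/2]].
K⁻¹D = [[0, -4], [-9, -5], [-15, -9]].
W = (K⁻¹D)R⁻¹ = [[2, 2], [-2, 1], [-3, 2]].

W = [[2, 2], [-2, 1], [-3, 2]]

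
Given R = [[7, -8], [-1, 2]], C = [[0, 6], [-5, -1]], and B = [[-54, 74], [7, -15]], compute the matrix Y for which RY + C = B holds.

Y = [[-2, 4], [5, -5]]

RY = B − C = [[-54, 68], [12, -14]].
Left-multiplying both sides by R⁻¹ gives Y = R⁻¹(B − C).
R has determinant 6; R⁻¹ = [[1/3, 4/3], [1/6, 7/6]].
Y = R⁻¹(B − C) = [[-2, 4], [5, -5]].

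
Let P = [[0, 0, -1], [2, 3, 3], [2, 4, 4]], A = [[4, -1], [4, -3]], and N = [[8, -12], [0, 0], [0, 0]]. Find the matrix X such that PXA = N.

Isolating X: multiply by P⁻¹ from the left and A⁻¹ from the right, so X = P⁻¹NA⁻¹.
det P = -2; the adjugate gives P⁻¹ = [[0, 2, -3/2], [1, -1, 1], [-1, 0, 0]].
det A = -8; the adjugate gives A⁻¹ = [[3/8, -1/8], [1/2, -1/2]].
P⁻¹N = [[0, 0], [8, -12], [-8, 12]].
X = (P⁻¹N)A⁻¹ = [[0, 0], [-3, 5], [3, -5]].

X = [[0, 0], [-3, 5], [3, -5]]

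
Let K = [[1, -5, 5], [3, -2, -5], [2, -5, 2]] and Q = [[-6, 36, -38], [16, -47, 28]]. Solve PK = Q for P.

P = [[-4, 2, -4], [5, 1, 4]]

Since K sits to the right of P, P = QK⁻¹.
det K = -4, so K⁻¹ = [[29/4, 15/4, -35/4], [4, 2, -5], [11/4, 5/4, -13/4]].
P = QK⁻¹ = [[-6, 36, -38], [16, -47, 28]] · [[29/4, 15/4, -35/4], [4, 2, -5], [11/4, 5/4, -13/4]] = [[-4, 2, -4], [5, 1, 4]].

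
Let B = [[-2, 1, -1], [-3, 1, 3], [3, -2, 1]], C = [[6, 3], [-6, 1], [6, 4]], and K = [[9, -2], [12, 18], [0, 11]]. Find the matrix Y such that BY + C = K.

Y = [[-3, -2], [0, -4], [3, 5]]

BY = K − C = [[3, -5], [18, 17], [-6, 7]].
B is on the left of Y, so left-multiply by B⁻¹: Y = B⁻¹(K − C).
B has determinant -5; B⁻¹ = [[-7/5, -1/5, -4/5], [-12/5, -1/5, -9/5], [-3/5, 1/5, -1/5]].
Y = B⁻¹(K − C) = [[-3, -2], [0, -4], [3, 5]].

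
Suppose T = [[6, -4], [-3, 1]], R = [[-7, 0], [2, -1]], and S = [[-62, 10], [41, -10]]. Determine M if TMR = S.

M = [[1, -5], [0, -5]]

Isolating M: multiply by T⁻¹ from the left and R⁻¹ from the right, so M = T⁻¹SR⁻¹.
T has determinant -6; T⁻¹ = [[-1/6, -2/3], [-1/2, -1]].
R has determinant 7; R⁻¹ = [[-1/7, 0], [-2/7, -1]].
T⁻¹S = [[-17, 5], [-10, 5]].
M = (T⁻¹S)R⁻¹ = [[1, -5], [0, -5]].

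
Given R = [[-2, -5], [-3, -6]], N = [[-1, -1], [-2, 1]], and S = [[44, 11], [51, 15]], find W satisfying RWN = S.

Isolating W: multiply by R⁻¹ from the left and N⁻¹ from the right, so W = R⁻¹SN⁻¹.
R has determinant -3; R⁻¹ = [[2, -5/3], [-1, 2/3]].
det N = -3; the adjugate gives N⁻¹ = [[-1/3, -1/3], [-2/3, 1/3]].
R⁻¹S = [[3, -3], [-10, -1]].
W = (R⁻¹S)N⁻¹ = [[1, -2], [4, 3]].

W = [[1, -2], [4, 3]]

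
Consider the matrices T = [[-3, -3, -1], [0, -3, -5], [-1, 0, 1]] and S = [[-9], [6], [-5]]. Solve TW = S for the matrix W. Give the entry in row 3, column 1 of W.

T is on the left of W, so left-multiply by T⁻¹: W = T⁻¹S.
T has determinant -3; T⁻¹ = [[1, -1, -4], [-5/3, 4/3, 5], [1, -1, -3]].
W = T⁻¹S = [[1, -1, -4], [-5/3, 4/3, 5], [1, -1, -3]] · [[-9], [6], [-5]] = [[5], [-2], [0]].

0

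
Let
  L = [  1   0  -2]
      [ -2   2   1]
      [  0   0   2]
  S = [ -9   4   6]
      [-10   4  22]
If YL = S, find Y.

Y = [[-5, 2, -3], [-6, 2, 4]]

Since L sits to the right of Y, Y = SL⁻¹.
det L = 4, so L⁻¹ = [[1, 0, 1], [1, 1/2, 3/4], [0, 0, 1/2]].
Y = SL⁻¹ = [[-9, 4, 6], [-10, 4, 22]] · [[1, 0, 1], [1, 1/2, 3/4], [0, 0, 1/2]] = [[-5, 2, -3], [-6, 2, 4]].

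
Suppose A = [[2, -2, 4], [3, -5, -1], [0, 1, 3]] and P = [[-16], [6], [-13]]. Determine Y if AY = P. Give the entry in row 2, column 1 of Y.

-1

A is on the left of Y, so left-multiply by A⁻¹: Y = A⁻¹P.
det A = 2; the adjugate gives A⁻¹ = [[-7, 5, 11], [-9/2, 3, 7], [3/2, -1, -2]].
Y = A⁻¹P = [[-7, 5, 11], [-9/2, 3, 7], [3/2, -1, -2]] · [[-16], [6], [-13]] = [[-1], [-1], [-4]].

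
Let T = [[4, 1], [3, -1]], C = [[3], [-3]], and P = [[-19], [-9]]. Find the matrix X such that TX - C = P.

X = [[-4], [0]]

TX = P + C = [[-16], [-12]].
T is on the left of X, so left-multiply by T⁻¹: X = T⁻¹(P + C).
T has determinant -7; T⁻¹ = [[1/7, 1/7], [3/7, -4/7]].
X = T⁻¹(P + C) = [[-4], [0]].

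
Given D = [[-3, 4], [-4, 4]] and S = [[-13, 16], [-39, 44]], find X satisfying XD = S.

Right-multiplying both sides by D⁻¹ gives X = SD⁻¹.
det D = 4; the adjugate gives D⁻¹ = [[1, -1], [1, -3/4]].
X = SD⁻¹ = [[-13, 16], [-39, 44]] · [[1, -1], [1, -3/4]] = [[3, 1], [5, 6]].

X = [[3, 1], [5, 6]]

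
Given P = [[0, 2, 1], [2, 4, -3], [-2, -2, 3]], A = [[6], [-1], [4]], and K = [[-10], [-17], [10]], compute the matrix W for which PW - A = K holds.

PW = K + A = [[-4], [-18], [14]].
P is on the left of W, so left-multiply by P⁻¹: W = P⁻¹(K + A).
det P = 4, so P⁻¹ = [[3/2, -2, -5/2], [0, 1/2, 1/2], [1, -1, -1]].
W = P⁻¹(K + A) = [[-5], [-2], [0]].

W = [[-5], [-2], [0]]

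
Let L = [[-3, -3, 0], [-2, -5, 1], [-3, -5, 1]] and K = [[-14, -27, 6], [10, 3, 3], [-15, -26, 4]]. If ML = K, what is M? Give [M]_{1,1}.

Since L sits to the right of M, M = KL⁻¹.
L has determinant 3; L⁻¹ = [[0, 1, -1], [-1/3, -1, 1], [-5/3, -2, 3]].
M = KL⁻¹ = [[-14, -27, 6], [10, 3, 3], [-15, -26, 4]] · [[0, 1, -1], [-1/3, -1, 1], [-5/3, -2, 3]] = [[-1, 1, 5], [-6, 1, 2], [2, 3, 1]].

-1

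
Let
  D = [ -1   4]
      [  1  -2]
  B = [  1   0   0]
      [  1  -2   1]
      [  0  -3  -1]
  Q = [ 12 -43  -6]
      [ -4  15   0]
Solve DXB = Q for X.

Left-multiply by D⁻¹ and right-multiply by B⁻¹: X = D⁻¹QB⁻¹.
det D = -2; the adjugate gives D⁻¹ = [[1, 2], [1/2, 1/2]].
det B = 5, so B⁻¹ = [[1, 0, 0], [1/5, -1/5, -1/5], [-3/5, 3/5, -2/5]].
D⁻¹Q = [[4, -13, -6], [4, -14, -3]].
X = (D⁻¹Q)B⁻¹ = [[5, -1, 5], [3, 1, 4]].

X = [[5, -1, 5], [3, 1, 4]]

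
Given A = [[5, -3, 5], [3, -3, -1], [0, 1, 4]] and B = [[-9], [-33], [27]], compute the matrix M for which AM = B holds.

Since A multiplies M on the left, M = A⁻¹B.
det A = -4; the adjugate gives A⁻¹ = [[11/4, -17/4, -9/2], [3, -5, -5], [-3/4, 5/4, 3/2]].
M = A⁻¹B = [[11/4, -17/4, -9/2], [3, -5, -5], [-3/4, 5/4, 3/2]] · [[-9], [-33], [27]] = [[-6], [3], [6]].

M = [[-6], [3], [6]]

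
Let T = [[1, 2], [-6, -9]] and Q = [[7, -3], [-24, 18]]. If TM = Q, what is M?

M = [[-5, -3], [6, 0]]

T is on the left of M, so left-multiply by T⁻¹: M = T⁻¹Q.
T has determinant 3; T⁻¹ = [[-3, -2/3], [2, 1/3]].
M = T⁻¹Q = [[-3, -2/3], [2, 1/3]] · [[7, -3], [-24, 18]] = [[-5, -3], [6, 0]].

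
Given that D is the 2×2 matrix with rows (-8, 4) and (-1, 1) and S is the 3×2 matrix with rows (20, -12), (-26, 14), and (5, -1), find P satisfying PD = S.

D is on the right of P, so right-multiply by D⁻¹: P = SD⁻¹.
D has determinant -4; D⁻¹ = [[-1/4, 1], [-1/4, 2]].
P = SD⁻¹ = [[20, -12], [-26, 14], [5, -1]] · [[-1/4, 1], [-1/4, 2]] = [[-2, -4], [3, 2], [-1, 3]].

P = [[-2, -4], [3, 2], [-1, 3]]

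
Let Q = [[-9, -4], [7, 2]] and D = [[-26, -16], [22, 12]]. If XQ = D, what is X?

Right-multiplying both sides by Q⁻¹ gives X = DQ⁻¹.
det Q = 10, so Q⁻¹ = [[1/5, 2/5], [-7/10, -9/10]].
X = DQ⁻¹ = [[-26, -16], [22, 12]] · [[1/5, 2/5], [-7/10, -9/10]] = [[6, 4], [-4, -2]].

X = [[6, 4], [-4, -2]]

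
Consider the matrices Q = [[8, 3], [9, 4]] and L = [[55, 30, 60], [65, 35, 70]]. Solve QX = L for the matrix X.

Left-multiplying both sides by Q⁻¹ gives X = Q⁻¹L.
det Q = 5; the adjugate gives Q⁻¹ = [[4/5, -3/5], [-9/5, 8/5]].
X = Q⁻¹L = [[4/5, -3/5], [-9/5, 8/5]] · [[55, 30, 60], [65, 35, 70]] = [[5, 3, 6], [5, 2, 4]].

X = [[5, 3, 6], [5, 2, 4]]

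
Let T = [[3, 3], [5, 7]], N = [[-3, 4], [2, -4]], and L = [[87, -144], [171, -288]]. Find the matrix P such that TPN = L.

Left-multiply by T⁻¹ and right-multiply by N⁻¹: P = T⁻¹LN⁻¹.
det T = 6; the adjugate gives T⁻¹ = [[7/6, -1/2], [-5/6, 1/2]].
N has determinant 4; N⁻¹ = [[-1, -1], [-1/2, -3/4]].
T⁻¹L = [[16, -24], [13, -24]].
P = (T⁻¹L)N⁻¹ = [[-4, 2], [-1, 5]].

P = [[-4, 2], [-1, 5]]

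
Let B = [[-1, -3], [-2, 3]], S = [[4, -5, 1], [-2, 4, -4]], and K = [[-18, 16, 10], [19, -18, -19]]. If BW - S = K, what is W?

BW = K + S = [[-14, 11, 11], [17, -14, -23]].
Since B multiplies W on the left, W = B⁻¹(K + S).
det B = -9, so B⁻¹ = [[-1/3, -1/3], [-2/9, 1/9]].
W = B⁻¹(K + S) = [[-1, 1, 4], [5, -4, -5]].

W = [[-1, 1, 4], [5, -4, -5]]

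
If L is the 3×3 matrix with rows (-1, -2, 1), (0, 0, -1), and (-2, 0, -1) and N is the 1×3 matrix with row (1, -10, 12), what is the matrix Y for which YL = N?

Y = [[5, -4, -3]]

Right-multiplying both sides by L⁻¹ gives Y = NL⁻¹.
L has determinant -4; L⁻¹ = [[0, 1/2, -1/2], [-1/2, -3/4, 1/4], [0, -1, 0]].
Y = NL⁻¹ = [[1, -10, 12]] · [[0, 1/2, -1/2], [-1/2, -3/4, 1/4], [0, -1, 0]] = [[5, -4, -3]].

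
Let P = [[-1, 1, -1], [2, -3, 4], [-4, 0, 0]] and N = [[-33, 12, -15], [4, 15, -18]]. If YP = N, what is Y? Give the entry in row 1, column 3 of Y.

6

P is on the right of Y, so right-multiply by P⁻¹: Y = NP⁻¹.
det P = -4, so P⁻¹ = [[0, 0, -1/4], [4, 1, -1/2], [3, 1, -1/4]].
Y = NP⁻¹ = [[-33, 12, -15], [4, 15, -18]] · [[0, 0, -1/4], [4, 1, -1/2], [3, 1, -1/4]] = [[3, -3, 6], [6, -3, -4]].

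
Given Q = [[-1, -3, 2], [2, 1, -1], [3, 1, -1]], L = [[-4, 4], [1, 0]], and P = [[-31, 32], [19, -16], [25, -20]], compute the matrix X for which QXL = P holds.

Left-multiply by Q⁻¹ and right-multiply by L⁻¹: X = Q⁻¹PL⁻¹.
det Q = 1, so Q⁻¹ = [[0, -1, 1], [-1, -5, 3], [-1, -8, 5]].
det L = -4; the adjugate gives L⁻¹ = [[0, 1], [1/4, 1]].
Q⁻¹P = [[6, -4], [11, -12], [4, -4]].
X = (Q⁻¹P)L⁻¹ = [[-1, 2], [-3, -1], [-1, 0]].

X = [[-1, 2], [-3, -1], [-1, 0]]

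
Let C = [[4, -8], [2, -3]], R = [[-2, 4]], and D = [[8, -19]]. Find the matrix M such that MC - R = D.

M = [[3, -3]]

MC = D + R = [[6, -15]].
C is on the right of M, so right-multiply by C⁻¹: M = (D + R)C⁻¹.
det C = 4, so C⁻¹ = [[-3/4, 2], [-1/2, 1]].
M = (D + R)C⁻¹ = [[3, -3]].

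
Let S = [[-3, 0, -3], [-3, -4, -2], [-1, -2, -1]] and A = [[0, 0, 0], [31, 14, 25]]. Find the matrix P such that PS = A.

Right-multiplying both sides by S⁻¹ gives P = AS⁻¹.
S has determinant -6; S⁻¹ = [[0, -1, 2], [1/6, 0, -1/2], [-1/3, 1, -2]].
P = AS⁻¹ = [[0, 0, 0], [31, 14, 25]] · [[0, -1, 2], [1/6, 0, -1/2], [-1/3, 1, -2]] = [[0, 0, 0], [-6, -6, 5]].

P = [[0, 0, 0], [-6, -6, 5]]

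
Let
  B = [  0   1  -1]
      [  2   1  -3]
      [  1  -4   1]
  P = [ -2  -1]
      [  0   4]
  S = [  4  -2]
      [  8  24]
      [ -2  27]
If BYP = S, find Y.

Y = [[2, 3], [1, -1], [3, 0]]

Left-multiply by B⁻¹ and right-multiply by P⁻¹: Y = B⁻¹SP⁻¹.
det B = 4; the adjugate gives B⁻¹ = [[-11/4, 3/4, -1/2], [-5/4, 1/4, -1/2], [-9/4, 1/4, -1/2]].
det P = -8, so P⁻¹ = [[-1/2, -1/8], [0, 1/4]].
B⁻¹S = [[-4, 10], [-2, -5], [-6, -3]].
Y = (B⁻¹S)P⁻¹ = [[2, 3], [1, -1], [3, 0]].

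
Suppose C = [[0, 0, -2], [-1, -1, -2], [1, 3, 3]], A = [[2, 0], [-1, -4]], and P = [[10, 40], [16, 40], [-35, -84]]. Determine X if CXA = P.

Isolating X: multiply by C⁻¹ from the left and A⁻¹ from the right, so X = C⁻¹PA⁻¹.
C has determinant 4; C⁻¹ = [[3/4, -3/2, -1/2], [1/4, 1/2, 1/2], [-1/2, 0, 0]].
det A = -8, so A⁻¹ = [[1/2, 0], [-1/8, -1/4]].
C⁻¹P = [[1, 12], [-7, -12], [-5, -20]].
X = (C⁻¹P)A⁻¹ = [[-1, -3], [-2, 3], [0, 5]].

X = [[-1, -3], [-2, 3], [0, 5]]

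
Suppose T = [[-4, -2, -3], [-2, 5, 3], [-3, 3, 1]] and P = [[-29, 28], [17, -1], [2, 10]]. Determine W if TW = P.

Since T multiplies W on the left, W = T⁻¹P.
det T = 3; the adjugate gives T⁻¹ = [[-4/3, -7/3, 3], [-7/3, -13/3, 6], [3, 6, -8]].
W = T⁻¹P = [[-4/3, -7/3, 3], [-7/3, -13/3, 6], [3, 6, -8]] · [[-29, 28], [17, -1], [2, 10]] = [[5, -5], [6, -1], [-1, -2]].

W = [[5, -5], [6, -1], [-1, -2]]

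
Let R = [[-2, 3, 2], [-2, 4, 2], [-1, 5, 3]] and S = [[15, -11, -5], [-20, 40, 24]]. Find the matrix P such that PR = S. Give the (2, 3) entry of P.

Since R sits to the right of P, P = SR⁻¹.
det R = -4; the adjugate gives R⁻¹ = [[-1/2, -1/4, 1/2], [-1, 1, 0], [3/2, -7/4, 1/2]].
P = SR⁻¹ = [[15, -11, -5], [-20, 40, 24]] · [[-1/2, -1/4, 1/2], [-1, 1, 0], [3/2, -7/4, 1/2]] = [[-4, -6, 5], [6, 3, 2]].

2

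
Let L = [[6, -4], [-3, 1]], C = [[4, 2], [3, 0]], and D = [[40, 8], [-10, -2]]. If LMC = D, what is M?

Isolating M: multiply by L⁻¹ from the left and C⁻¹ from the right, so M = L⁻¹DC⁻¹.
det L = -6, so L⁻¹ = [[-1/6, -2/3], [-1/2, -1]].
C has determinant -6; C⁻¹ = [[0, 1/3], [1/2, -2/3]].
L⁻¹D = [[0, 0], [-10, -2]].
M = (L⁻¹D)C⁻¹ = [[0, 0], [-1, -2]].

M = [[0, 0], [-1, -2]]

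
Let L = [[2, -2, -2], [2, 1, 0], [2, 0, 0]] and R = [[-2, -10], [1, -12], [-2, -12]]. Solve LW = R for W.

Since L multiplies W on the left, W = L⁻¹R.
det L = 4; the adjugate gives L⁻¹ = [[0, 0, 1/2], [0, 1, -1], [-1/2, -1, 3/2]].
W = L⁻¹R = [[0, 0, 1/2], [0, 1, -1], [-1/2, -1, 3/2]] · [[-2, -10], [1, -12], [-2, -12]] = [[-1, -6], [3, 0], [-3, -1]].

W = [[-1, -6], [3, 0], [-3, -1]]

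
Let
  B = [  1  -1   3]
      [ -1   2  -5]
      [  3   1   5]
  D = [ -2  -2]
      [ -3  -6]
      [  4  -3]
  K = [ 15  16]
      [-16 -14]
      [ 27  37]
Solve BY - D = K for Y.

Y = [[3, 4], [2, 2], [4, 4]]

BY = K + D = [[13, 14], [-19, -20], [31, 34]].
B is on the left of Y, so left-multiply by B⁻¹: Y = B⁻¹(K + D).
det B = 4, so B⁻¹ = [[15/4, 2, -1/4], [-5/2, -1, 1/2], [-7/4, -1, 1/4]].
Y = B⁻¹(K + D) = [[3, 4], [2, 2], [4, 4]].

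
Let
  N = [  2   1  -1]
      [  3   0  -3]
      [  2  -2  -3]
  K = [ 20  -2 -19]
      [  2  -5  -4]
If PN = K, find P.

P = [[4, 2, 3], [1, -2, 3]]

Right-multiplying both sides by N⁻¹ gives P = KN⁻¹.
det N = -3, so N⁻¹ = [[2, -5/3, 1], [-1, 4/3, -1], [2, -2, 1]].
P = KN⁻¹ = [[20, -2, -19], [2, -5, -4]] · [[2, -5/3, 1], [-1, 4/3, -1], [2, -2, 1]] = [[4, 2, 3], [1, -2, 3]].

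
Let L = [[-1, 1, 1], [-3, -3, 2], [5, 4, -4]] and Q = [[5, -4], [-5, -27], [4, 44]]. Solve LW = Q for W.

Since L multiplies W on the left, W = L⁻¹Q.
L has determinant -3; L⁻¹ = [[-4/3, -8/3, -5/3], [2/3, 1/3, 1/3], [-1, -3, -2]].
W = L⁻¹Q = [[-4/3, -8/3, -5/3], [2/3, 1/3, 1/3], [-1, -3, -2]] · [[5, -4], [-5, -27], [4, 44]] = [[0, 4], [3, 3], [2, -3]].

W = [[0, 4], [3, 3], [2, -3]]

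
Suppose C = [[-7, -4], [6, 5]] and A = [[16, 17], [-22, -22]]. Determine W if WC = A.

W = [[2, 5], [-2, -6]]

Right-multiplying both sides by C⁻¹ gives W = AC⁻¹.
det C = -11, so C⁻¹ = [[-5/11, -4/11], [6/11, 7/11]].
W = AC⁻¹ = [[16, 17], [-22, -22]] · [[-5/11, -4/11], [6/11, 7/11]] = [[2, 5], [-2, -6]].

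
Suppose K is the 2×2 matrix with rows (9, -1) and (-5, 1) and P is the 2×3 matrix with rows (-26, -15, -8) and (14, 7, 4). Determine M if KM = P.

M = [[-3, -2, -1], [-1, -3, -1]]

Since K multiplies M on the left, M = K⁻¹P.
det K = 4; the adjugate gives K⁻¹ = [[1/4, 1/4], [5/4, 9/4]].
M = K⁻¹P = [[1/4, 1/4], [5/4, 9/4]] · [[-26, -15, -8], [14, 7, 4]] = [[-3, -2, -1], [-1, -3, -1]].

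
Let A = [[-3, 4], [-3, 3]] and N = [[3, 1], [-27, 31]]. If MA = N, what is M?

Right-multiplying both sides by A⁻¹ gives M = NA⁻¹.
det A = 3, so A⁻¹ = [[1, -4/3], [1, -1]].
M = NA⁻¹ = [[3, 1], [-27, 31]] · [[1, -4/3], [1, -1]] = [[4, -5], [4, 5]].

M = [[4, -5], [4, 5]]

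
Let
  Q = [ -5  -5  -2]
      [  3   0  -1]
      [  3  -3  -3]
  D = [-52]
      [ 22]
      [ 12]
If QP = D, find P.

Since Q multiplies P on the left, P = Q⁻¹D.
Q has determinant 3; Q⁻¹ = [[-1, -3, 5/3], [2, 7, -11/3], [-3, -10, 5]].
P = Q⁻¹D = [[-1, -3, 5/3], [2, 7, -11/3], [-3, -10, 5]] · [[-52], [22], [12]] = [[6], [6], [-4]].

P = [[6], [6], [-4]]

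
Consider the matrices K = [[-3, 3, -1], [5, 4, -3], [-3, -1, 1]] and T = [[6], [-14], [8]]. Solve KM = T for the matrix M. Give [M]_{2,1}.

-2

Left-multiplying both sides by K⁻¹ gives M = K⁻¹T.
det K = 2; the adjugate gives K⁻¹ = [[1/2, -1, -5/2], [2, -3, -7], [7/2, -6, -27/2]].
M = K⁻¹T = [[1/2, -1, -5/2], [2, -3, -7], [7/2, -6, -27/2]] · [[6], [-14], [8]] = [[-3], [-2], [-3]].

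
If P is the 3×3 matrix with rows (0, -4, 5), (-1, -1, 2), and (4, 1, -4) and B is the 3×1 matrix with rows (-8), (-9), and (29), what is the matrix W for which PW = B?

W = [[4], [-3], [-4]]

Since P multiplies W on the left, W = P⁻¹B.
det P = -1; the adjugate gives P⁻¹ = [[-2, 11, 3], [-4, 20, 5], [-3, 16, 4]].
W = P⁻¹B = [[-2, 11, 3], [-4, 20, 5], [-3, 16, 4]] · [[-8], [-9], [29]] = [[4], [-3], [-4]].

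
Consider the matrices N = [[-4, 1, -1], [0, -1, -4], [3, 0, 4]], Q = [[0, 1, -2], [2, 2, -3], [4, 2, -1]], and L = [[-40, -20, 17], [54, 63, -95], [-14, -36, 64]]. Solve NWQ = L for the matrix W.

W = N⁻¹LQ⁻¹ (apply N⁻¹ on the left and Q⁻¹ on the right).
det N = 1; the adjugate gives N⁻¹ = [[-4, -4, -5], [-12, -13, -16], [3, 3, 4]].
det Q = -2, so Q⁻¹ = [[-2, 3/2, -1/2], [5, -4, 2], [2, -2, 1]].
N⁻¹L = [[14, 8, -8], [2, -3, 7], [-14, -15, 22]].
W = (N⁻¹L)Q⁻¹ = [[-4, 5, 1], [-5, 1, 0], [-3, -5, -1]].

W = [[-4, 5, 1], [-5, 1, 0], [-3, -5, -1]]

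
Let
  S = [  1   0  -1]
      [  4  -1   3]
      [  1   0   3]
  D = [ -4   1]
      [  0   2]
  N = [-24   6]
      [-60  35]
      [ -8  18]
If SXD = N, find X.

Isolating X: multiply by S⁻¹ from the left and D⁻¹ from the right, so X = S⁻¹ND⁻¹.
S has determinant -4; S⁻¹ = [[3/4, 0, 1/4], [9/4, -1, 7/4], [-1/4, 0, 1/4]].
D has determinant -8; D⁻¹ = [[-1/4, 1/8], [0, 1/2]].
S⁻¹N = [[-20, 9], [-8, 10], [4, 3]].
X = (S⁻¹N)D⁻¹ = [[5, 2], [2, 4], [-1, 2]].

X = [[5, 2], [2, 4], [-1, 2]]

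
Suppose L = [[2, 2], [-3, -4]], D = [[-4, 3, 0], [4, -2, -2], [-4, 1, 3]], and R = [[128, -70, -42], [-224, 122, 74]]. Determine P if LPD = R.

P = [[-4, 2, -2], [-4, 1, -3]]

Isolating P: multiply by L⁻¹ from the left and D⁻¹ from the right, so P = L⁻¹RD⁻¹.
det L = -2; the adjugate gives L⁻¹ = [[2, 1], [-3/2, -1]].
det D = 4; the adjugate gives D⁻¹ = [[-1, -9/4, -3/2], [-1, -3, -2], [-1, -2, -1]].
L⁻¹R = [[32, -18, -10], [32, -17, -11]].
P = (L⁻¹R)D⁻¹ = [[-4, 2, -2], [-4, 1, -3]].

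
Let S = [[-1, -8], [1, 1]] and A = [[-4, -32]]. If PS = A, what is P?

S is on the right of P, so right-multiply by S⁻¹: P = AS⁻¹.
det S = 7, so S⁻¹ = [[1/7, 8/7], [-1/7, -1/7]].
P = AS⁻¹ = [[-4, -32]] · [[1/7, 8/7], [-1/7, -1/7]] = [[4, 0]].

P = [[4, 0]]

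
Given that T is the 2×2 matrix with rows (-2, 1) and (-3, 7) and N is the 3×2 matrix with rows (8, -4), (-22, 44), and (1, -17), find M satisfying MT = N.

M = [[-4, 0], [2, 6], [4, -3]]

T is on the right of M, so right-multiply by T⁻¹: M = NT⁻¹.
det T = -11; the adjugate gives T⁻¹ = [[-7/11, 1/11], [-3/11, 2/11]].
M = NT⁻¹ = [[8, -4], [-22, 44], [1, -17]] · [[-7/11, 1/11], [-3/11, 2/11]] = [[-4, 0], [2, 6], [4, -3]].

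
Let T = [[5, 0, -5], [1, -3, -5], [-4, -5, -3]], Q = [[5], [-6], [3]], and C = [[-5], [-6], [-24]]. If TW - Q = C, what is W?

TW = C + Q = [[0], [-12], [-21]].
T is on the left of W, so left-multiply by T⁻¹: W = T⁻¹(C + Q).
T has determinant 5; T⁻¹ = [[-16/5, 5, -3], [23/5, -7, 4], [-17/5, 5, -3]].
W = T⁻¹(C + Q) = [[3], [0], [3]].

W = [[3], [0], [3]]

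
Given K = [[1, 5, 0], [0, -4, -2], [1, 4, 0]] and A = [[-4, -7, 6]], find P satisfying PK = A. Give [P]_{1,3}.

K is on the right of P, so right-multiply by K⁻¹: P = AK⁻¹.
det K = -2, so K⁻¹ = [[-4, 0, 5], [1, 0, -1], [-2, -1/2, 2]].
P = AK⁻¹ = [[-4, -7, 6]] · [[-4, 0, 5], [1, 0, -1], [-2, -1/2, 2]] = [[-3, -3, -1]].

-1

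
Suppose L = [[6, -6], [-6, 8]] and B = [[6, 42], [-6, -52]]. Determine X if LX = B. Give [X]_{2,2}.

-5

L is on the left of X, so left-multiply by L⁻¹: X = L⁻¹B.
det L = 12; the adjugate gives L⁻¹ = [[2/3, 1/2], [1/2, 1/2]].
X = L⁻¹B = [[2/3, 1/2], [1/2, 1/2]] · [[6, 42], [-6, -52]] = [[1, 2], [0, -5]].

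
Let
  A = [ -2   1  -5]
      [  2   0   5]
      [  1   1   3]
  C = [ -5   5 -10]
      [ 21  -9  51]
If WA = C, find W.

A is on the right of W, so right-multiply by A⁻¹: W = CA⁻¹.
A has determinant -1; A⁻¹ = [[5, 8, -5], [1, 1, 0], [-2, -3, 2]].
W = CA⁻¹ = [[-5, 5, -10], [21, -9, 51]] · [[5, 8, -5], [1, 1, 0], [-2, -3, 2]] = [[0, -5, 5], [-6, 6, -3]].

W = [[0, -5, 5], [-6, 6, -3]]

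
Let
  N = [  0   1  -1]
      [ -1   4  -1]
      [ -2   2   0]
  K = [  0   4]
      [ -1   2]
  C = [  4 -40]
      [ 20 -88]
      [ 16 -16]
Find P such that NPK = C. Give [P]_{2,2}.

Isolating P: multiply by N⁻¹ from the left and K⁻¹ from the right, so P = N⁻¹CK⁻¹.
det N = -4; the adjugate gives N⁻¹ = [[-1/2, 1/2, -3/4], [-1/2, 1/2, -1/4], [-3/2, 1/2, -1/4]].
det K = 4; the adjugate gives K⁻¹ = [[1/2, -1], [1/4, 0]].
N⁻¹C = [[-4, -12], [4, -20], [0, 20]].
P = (N⁻¹C)K⁻¹ = [[-5, 4], [-3, -4], [5, 0]].

-4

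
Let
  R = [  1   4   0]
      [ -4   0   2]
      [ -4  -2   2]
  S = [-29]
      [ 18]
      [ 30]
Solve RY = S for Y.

Y = [[-5], [-6], [-1]]

Since R multiplies Y on the left, Y = R⁻¹S.
R has determinant 4; R⁻¹ = [[1, -2, 2], [0, 1/2, -1/2], [2, -7/2, 4]].
Y = R⁻¹S = [[1, -2, 2], [0, 1/2, -1/2], [2, -7/2, 4]] · [[-29], [18], [30]] = [[-5], [-6], [-1]].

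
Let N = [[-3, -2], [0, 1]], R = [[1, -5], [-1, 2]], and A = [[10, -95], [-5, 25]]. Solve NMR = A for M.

M = N⁻¹AR⁻¹ (apply N⁻¹ on the left and R⁻¹ on the right).
det N = -3, so N⁻¹ = [[-1/3, -2/3], [0, 1]].
det R = -3, so R⁻¹ = [[-2/3, -5/3], [-1/3, -1/3]].
N⁻¹A = [[0, 15], [-5, 25]].
M = (N⁻¹A)R⁻¹ = [[-5, -5], [-5, 0]].

M = [[-5, -5], [-5, 0]]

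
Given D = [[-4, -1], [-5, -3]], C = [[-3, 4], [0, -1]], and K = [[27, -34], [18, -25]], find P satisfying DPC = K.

Left-multiply by D⁻¹ and right-multiply by C⁻¹: P = D⁻¹KC⁻¹.
det D = 7; the adjugate gives D⁻¹ = [[-3/7, 1/7], [5/7, -4/7]].
C has determinant 3; C⁻¹ = [[-1/3, -4/3], [0, -1]].
D⁻¹K = [[-9, 11], [9, -10]].
P = (D⁻¹K)C⁻¹ = [[3, 1], [-3, -2]].

P = [[3, 1], [-3, -2]]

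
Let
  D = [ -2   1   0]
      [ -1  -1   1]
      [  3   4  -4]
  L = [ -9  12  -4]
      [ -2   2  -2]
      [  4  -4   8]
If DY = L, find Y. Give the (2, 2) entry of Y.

Since D multiplies Y on the left, Y = D⁻¹L.
det D = -1; the adjugate gives D⁻¹ = [[0, -4, -1], [1, -8, -2], [1, -11, -3]].
Y = D⁻¹L = [[0, -4, -1], [1, -8, -2], [1, -11, -3]] · [[-9, 12, -4], [-2, 2, -2], [4, -4, 8]] = [[4, -4, 0], [-1, 4, -4], [1, 2, -6]].

4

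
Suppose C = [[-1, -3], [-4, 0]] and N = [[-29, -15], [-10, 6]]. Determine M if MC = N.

M = [[5, 6], [-2, 3]]

Since C sits to the right of M, M = NC⁻¹.
det C = -12, so C⁻¹ = [[0, -1/4], [-1/3, 1/12]].
M = NC⁻¹ = [[-29, -15], [-10, 6]] · [[0, -1/4], [-1/3, 1/12]] = [[5, 6], [-2, 3]].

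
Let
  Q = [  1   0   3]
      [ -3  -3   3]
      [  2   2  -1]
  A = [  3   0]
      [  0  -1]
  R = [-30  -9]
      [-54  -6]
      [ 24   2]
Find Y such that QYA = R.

Y = [[2, 3], [0, -3], [-4, 2]]

Isolating Y: multiply by Q⁻¹ from the left and A⁻¹ from the right, so Y = Q⁻¹RA⁻¹.
det Q = -3; the adjugate gives Q⁻¹ = [[1, -2, -3], [-1, 7/3, 4], [0, 2/3, 1]].
A has determinant -3; A⁻¹ = [[1/3, 0], [0, -1]].
Q⁻¹R = [[6, -3], [0, 3], [-12, -2]].
Y = (Q⁻¹R)A⁻¹ = [[2, 3], [0, -3], [-4, 2]].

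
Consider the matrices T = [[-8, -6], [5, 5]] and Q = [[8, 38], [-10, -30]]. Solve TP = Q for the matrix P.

Since T multiplies P on the left, P = T⁻¹Q.
det T = -10, so T⁻¹ = [[-1/2, -3/5], [1/2, 4/5]].
P = T⁻¹Q = [[-1/2, -3/5], [1/2, 4/5]] · [[8, 38], [-10, -30]] = [[2, -1], [-4, -5]].

P = [[2, -1], [-4, -5]]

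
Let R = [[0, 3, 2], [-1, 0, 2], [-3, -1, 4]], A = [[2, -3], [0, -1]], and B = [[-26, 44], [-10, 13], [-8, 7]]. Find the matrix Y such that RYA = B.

Y = [[-5, 2], [-1, -3], [-5, 2]]

Isolating Y: multiply by R⁻¹ from the left and A⁻¹ from the right, so Y = R⁻¹BA⁻¹.
R has determinant -4; R⁻¹ = [[-1/2, 7/2, -3/2], [1/2, -3/2, 1/2], [-1/4, 9/4, -3/4]].
det A = -2, so A⁻¹ = [[1/2, -3/2], [0, -1]].
R⁻¹B = [[-10, 13], [-2, 6], [-10, 13]].
Y = (R⁻¹B)A⁻¹ = [[-5, 2], [-1, -3], [-5, 2]].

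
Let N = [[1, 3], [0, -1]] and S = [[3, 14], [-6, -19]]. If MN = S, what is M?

Since N sits to the right of M, M = SN⁻¹.
N has determinant -1; N⁻¹ = [[1, 3], [0, -1]].
M = SN⁻¹ = [[3, 14], [-6, -19]] · [[1, 3], [0, -1]] = [[3, -5], [-6, 1]].

M = [[3, -5], [-6, 1]]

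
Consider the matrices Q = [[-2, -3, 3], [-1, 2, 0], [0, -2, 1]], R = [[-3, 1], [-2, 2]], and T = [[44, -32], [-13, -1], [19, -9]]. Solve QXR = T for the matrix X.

Isolating X: multiply by Q⁻¹ from the left and R⁻¹ from the right, so X = Q⁻¹TR⁻¹.
Q has determinant -1; Q⁻¹ = [[-2, 3, 6], [-1, 2, 3], [-2, 4, 7]].
det R = -4; the adjugate gives R⁻¹ = [[-1/2, 1/4], [-1/2, 3/4]].
Q⁻¹T = [[-13, 7], [-13, 3], [-7, -3]].
X = (Q⁻¹T)R⁻¹ = [[3, 2], [5, -1], [5, -4]].

X = [[3, 2], [5, -1], [5, -4]]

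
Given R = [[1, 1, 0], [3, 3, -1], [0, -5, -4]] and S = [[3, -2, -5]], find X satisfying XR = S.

Since R sits to the right of X, X = SR⁻¹.
R has determinant -5; R⁻¹ = [[17/5, -4/5, 1/5], [-12/5, 4/5, -1/5], [3, -1, 0]].
X = SR⁻¹ = [[3, -2, -5]] · [[17/5, -4/5, 1/5], [-12/5, 4/5, -1/5], [3, -1, 0]] = [[0, 1, 1]].

X = [[0, 1, 1]]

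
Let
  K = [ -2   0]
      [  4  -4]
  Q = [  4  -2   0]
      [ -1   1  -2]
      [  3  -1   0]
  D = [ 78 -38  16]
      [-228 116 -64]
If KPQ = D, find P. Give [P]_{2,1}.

P = K⁻¹DQ⁻¹ (apply K⁻¹ on the left and Q⁻¹ on the right).
K has determinant 8; K⁻¹ = [[-1/2, 0], [-1/2, -1/4]].
det Q = 4; the adjugate gives Q⁻¹ = [[-1/2, 0, 1], [-3/2, 0, 2], [-1/2, -1/2, 1/2]].
K⁻¹D = [[-39, 19, -8], [18, -10, 8]].
P = (K⁻¹D)Q⁻¹ = [[-5, 4, -5], [2, -4, 2]].

2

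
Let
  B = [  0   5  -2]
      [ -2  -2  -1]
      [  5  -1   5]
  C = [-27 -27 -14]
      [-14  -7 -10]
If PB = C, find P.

P = [[-6, 1, -5], [-1, 2, -2]]

Right-multiplying both sides by B⁻¹ gives P = CB⁻¹.
det B = 1, so B⁻¹ = [[-11, -23, -9], [5, 10, 4], [12, 25, 10]].
P = CB⁻¹ = [[-27, -27, -14], [-14, -7, -10]] · [[-11, -23, -9], [5, 10, 4], [12, 25, 10]] = [[-6, 1, -5], [-1, 2, -2]].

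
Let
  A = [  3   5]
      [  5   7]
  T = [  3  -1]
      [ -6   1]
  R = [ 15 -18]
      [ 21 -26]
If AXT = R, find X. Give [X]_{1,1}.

2

Isolating X: multiply by A⁻¹ from the left and T⁻¹ from the right, so X = A⁻¹RT⁻¹.
A has determinant -4; A⁻¹ = [[-7/4, 5/4], [5/4, -3/4]].
det T = -3; the adjugate gives T⁻¹ = [[-1/3, -1/3], [-2, -1]].
A⁻¹R = [[0, -1], [3, -3]].
X = (A⁻¹R)T⁻¹ = [[2, 1], [5, 2]].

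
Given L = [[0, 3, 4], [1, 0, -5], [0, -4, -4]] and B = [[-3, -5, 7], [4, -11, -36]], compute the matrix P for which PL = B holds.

P = [[-3, -3, -1], [-5, 4, -1]]

Right-multiplying both sides by L⁻¹ gives P = BL⁻¹.
L has determinant -4; L⁻¹ = [[5, 1, 15/4], [-1, 0, -1], [1, 0, 3/4]].
P = BL⁻¹ = [[-3, -5, 7], [4, -11, -36]] · [[5, 1, 15/4], [-1, 0, -1], [1, 0, 3/4]] = [[-3, -3, -1], [-5, 4, -1]].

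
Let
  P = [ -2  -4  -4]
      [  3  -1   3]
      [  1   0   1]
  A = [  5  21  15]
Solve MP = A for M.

M = [[-5, -1, -2]]

Right-multiplying both sides by P⁻¹ gives M = AP⁻¹.
det P = -2; the adjugate gives P⁻¹ = [[1/2, -2, 8], [0, -1, 3], [-1/2, 2, -7]].
M = AP⁻¹ = [[5, 21, 15]] · [[1/2, -2, 8], [0, -1, 3], [-1/2, 2, -7]] = [[-5, -1, -2]].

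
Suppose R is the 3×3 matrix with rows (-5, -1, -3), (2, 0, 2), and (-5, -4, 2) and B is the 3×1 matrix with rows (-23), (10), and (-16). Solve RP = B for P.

Since R multiplies P on the left, P = R⁻¹B.
det R = -2; the adjugate gives R⁻¹ = [[-4, -7, 1], [7, 25/2, -2], [4, 15/2, -1]].
P = R⁻¹B = [[-4, -7, 1], [7, 25/2, -2], [4, 15/2, -1]] · [[-23], [10], [-16]] = [[6], [-4], [-1]].

P = [[6], [-4], [-1]]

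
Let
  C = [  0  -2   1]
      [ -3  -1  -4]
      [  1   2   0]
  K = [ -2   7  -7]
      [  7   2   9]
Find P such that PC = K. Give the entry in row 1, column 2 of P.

Since C sits to the right of P, P = KC⁻¹.
det C = 3; the adjugate gives C⁻¹ = [[8/3, 2/3, 3], [-4/3, -1/3, -1], [-5/3, -2/3, -2]].
P = KC⁻¹ = [[-2, 7, -7], [7, 2, 9]] · [[8/3, 2/3, 3], [-4/3, -1/3, -1], [-5/3, -2/3, -2]] = [[-3, 1, 1], [1, -2, 1]].

1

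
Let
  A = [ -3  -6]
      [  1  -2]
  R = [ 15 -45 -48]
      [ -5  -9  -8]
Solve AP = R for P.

P = [[-5, 3, 4], [0, 6, 6]]

Left-multiplying both sides by A⁻¹ gives P = A⁻¹R.
det A = 12; the adjugate gives A⁻¹ = [[-1/6, 1/2], [-1/12, -1/4]].
P = A⁻¹R = [[-1/6, 1/2], [-1/12, -1/4]] · [[15, -45, -48], [-5, -9, -8]] = [[-5, 3, 4], [0, 6, 6]].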